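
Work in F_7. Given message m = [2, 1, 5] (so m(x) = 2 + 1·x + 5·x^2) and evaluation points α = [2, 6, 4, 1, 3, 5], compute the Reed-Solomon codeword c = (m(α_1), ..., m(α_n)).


c = [3, 6, 2, 1, 1, 6]

Message polynomial: m(x) = 2 + 1·x + 5·x^2 (mod 7).
For each evaluation point α_i, compute m(α_i) mod 7:
  α_1 = 2: Horner steps 5 → 4 → 3, so m(2) = 3.
  α_2 = 6: Horner steps 5 → 3 → 6, so m(6) = 6.
  α_3 = 4: Horner steps 5 → 0 → 2, so m(4) = 2.
  α_4 = 1: Horner steps 5 → 6 → 1, so m(1) = 1.
  α_5 = 3: Horner steps 5 → 2 → 1, so m(3) = 1.
  α_6 = 5: Horner steps 5 → 5 → 6, so m(5) = 6.
Codeword c = [3, 6, 2, 1, 1, 6] ∈ F_7^6.


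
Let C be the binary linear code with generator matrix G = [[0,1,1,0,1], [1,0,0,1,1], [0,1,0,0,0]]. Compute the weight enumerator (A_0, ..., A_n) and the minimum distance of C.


Weight distribution: A_0 = 1, A_1 = 1, A_2 = 1, A_3 = 3, A_4 = 2. Minimum distance d = 1.

Enumerate all 2^3 = 8 messages m ∈ F_2^3.
For each, compute codeword c = mG in F_2^5, then tally its weight.
  m = 000 → c = 00000, weight = 0.
  m = 100 → c = 01101, weight = 3.
  m = 010 → c = 10011, weight = 3.
  m = 110 → c = 11110, weight = 4.
  m = 001 → c = 01000, weight = 1.
  m = 101 → c = 00101, weight = 2.
  m = 011 → c = 11011, weight = 4.
  m = 111 → c = 10110, weight = 3.
Tally weights:
  weight 0: 1 codewords.
  weight 1: 1 codewords.
  weight 2: 1 codewords.
  weight 3: 3 codewords.
  weight 4: 2 codewords.
Minimum distance d = smallest w > 0 with A_w > 0 = 1.
Sanity: Σ A_w = 8 = 2^3 = 8 ✓.


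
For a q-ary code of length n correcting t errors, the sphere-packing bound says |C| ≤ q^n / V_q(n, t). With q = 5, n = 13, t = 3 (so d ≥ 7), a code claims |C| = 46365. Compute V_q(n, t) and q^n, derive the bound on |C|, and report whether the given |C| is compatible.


V_q(n, t) = 19605, q^n = 1220703125, Hamming bound = 62264, |C| = 46365 ≤ bound (satisfied).

Step 1: Compute V_q(n, t) = Σ_{j=0}^3 C(n, j) (q−1)^j.
  j = 0: C(13,0)·(4)^0 = 1·1 = 1.
  j = 1: C(13,1)·(4)^1 = 13·4 = 52.
  j = 2: C(13,2)·(4)^2 = 78·16 = 1248.
  j = 3: C(13,3)·(4)^3 = 286·64 = 18304.
  V_q(n, t) = 1 + 52 + 1248 + 18304 = 19605.
Step 2: q^n = 5^13 = 1220703125.
Step 3: Hamming bound ⌊q^n / V_q(n,t)⌋ = ⌊1220703125/19605⌋ = 62264.
Step 4: Compare |C| = 46365 to 62264: satisfied.
The claimed |C| lies below the Hamming bound.


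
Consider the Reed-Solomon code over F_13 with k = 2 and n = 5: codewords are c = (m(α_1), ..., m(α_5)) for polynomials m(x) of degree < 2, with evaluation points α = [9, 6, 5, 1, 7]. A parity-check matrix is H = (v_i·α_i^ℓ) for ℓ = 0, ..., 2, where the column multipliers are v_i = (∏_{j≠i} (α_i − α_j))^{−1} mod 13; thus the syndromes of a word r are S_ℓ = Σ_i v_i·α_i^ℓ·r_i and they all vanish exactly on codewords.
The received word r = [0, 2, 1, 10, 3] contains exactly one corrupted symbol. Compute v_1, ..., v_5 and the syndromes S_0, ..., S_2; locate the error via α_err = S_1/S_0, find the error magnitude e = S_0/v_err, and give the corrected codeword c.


S = (6, 2, 5), error at position 1, error magnitude e = 8, c = [5, 2, 1, 10, 3].

Step 1: column multipliers v_i = (∏_{j≠i}(α_i − α_j))^{−1} mod 13.
  i = 1 (α = 9): (9−6)(9−5)(9−1)(9−7) = 3·4·8·2 = 192 ≡ 10, so v_1 = 10^{−1} = 4 (mod 13).
  i = 2 (α = 6): (6−9)(6−5)(6−1)(6−7) = (−3)·1·5·(−1) = 15 ≡ 2, so v_2 = 2^{−1} = 7 (mod 13).
  i = 3 (α = 5): (5−9)(5−6)(5−1)(5−7) = (−4)·(−1)·4·(−2) = −32 ≡ 7, so v_3 = 7^{−1} = 2 (mod 13).
  i = 4 (α = 1): (1−9)(1−6)(1−5)(1−7) = (−8)·(−5)·(−4)·(−6) = 960 ≡ 11, so v_4 = 11^{−1} = 6 (mod 13).
  i = 5 (α = 7): (7−9)(7−6)(7−5)(7−1) = (−2)·1·2·6 = −24 ≡ 2, so v_5 = 2^{−1} = 7 (mod 13).
  v = [4, 7, 2, 6, 7].
Step 2: syndromes of r = [0, 2, 1, 10, 3] (all sums mod 13).
  S_0 = Σ v_i r_i = 4·0 + 7·2 + 2·1 + 6·10 + 7·3 = 97 ≡ 6.
  S_1 = Σ v_i α_i r_i = 4·9·0 + 7·6·2 + 2·5·1 + 6·1·10 + 7·7·3 = 301 ≡ 2.
  α_i^2 mod 13 = [3, 10, 12, 1, 10].
  S_2 = Σ v_i α_i^2 r_i = 4·3·0 + 7·10·2 + 2·12·1 + 6·1·10 + 7·10·3 = 434 ≡ 5.
  S = (6, 2, 5) ≠ 0, so r is not a codeword (an error is present).
Step 3: locate the error. For a single error e at position i, S_ℓ = v_i·e·α_i^ℓ, so α_err = S_1/S_0.
  S_0^{−1} = 6^{−1} = 11 (mod 13), so α_err = 2·11 = 22 ≡ 9 = α_1. Error position i = 1.
  Consistency check: S_2/S_1 = 5·7 = 35 ≡ 9 = α_err ✓ (single-error assumption holds).
Step 4: error magnitude e = S_0/v_1 = S_0·∏_{j≠1}(α_1 − α_j) = 6·10 = 60 ≡ 8 (mod 13).
Step 5: correct position 1: c_1 = r_1 − e = 0 − 8 ≡ 5 (mod 13). Hence c = [5, 2, 1, 10, 3].
  Check: interpolating c through the α_i gives m(x) = 9 + 1·x (degree < 2) with m(α_i) = c_i for every i, so c is indeed a codeword.


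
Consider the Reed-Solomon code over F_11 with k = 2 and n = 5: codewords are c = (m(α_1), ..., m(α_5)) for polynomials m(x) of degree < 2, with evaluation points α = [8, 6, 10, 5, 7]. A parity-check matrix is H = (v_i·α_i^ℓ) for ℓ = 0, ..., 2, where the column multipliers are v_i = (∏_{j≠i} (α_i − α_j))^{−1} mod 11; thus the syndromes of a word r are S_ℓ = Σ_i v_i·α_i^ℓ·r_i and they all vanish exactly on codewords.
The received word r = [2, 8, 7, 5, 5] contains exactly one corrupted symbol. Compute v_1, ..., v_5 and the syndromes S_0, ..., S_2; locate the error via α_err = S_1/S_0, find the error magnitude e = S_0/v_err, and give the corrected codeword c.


S = (2, 10, 6), error at position 4, error magnitude e = 5, c = [2, 8, 7, 0, 5].

Step 1: column multipliers v_i = (∏_{j≠i}(α_i − α_j))^{−1} mod 11.
  i = 1 (α = 8): (8−6)(8−10)(8−5)(8−7) = 2·(−2)·3·1 = −12 ≡ 10, so v_1 = 10^{−1} = 10 (mod 11).
  i = 2 (α = 6): (6−8)(6−10)(6−5)(6−7) = (−2)·(−4)·1·(−1) = −8 ≡ 3, so v_2 = 3^{−1} = 4 (mod 11).
  i = 3 (α = 10): (10−8)(10−6)(10−5)(10−7) = 2·4·5·3 = 120 ≡ 10, so v_3 = 10^{−1} = 10 (mod 11).
  i = 4 (α = 5): (5−8)(5−6)(5−10)(5−7) = (−3)·(−1)·(−5)·(−2) = 30 ≡ 8, so v_4 = 8^{−1} = 7 (mod 11).
  i = 5 (α = 7): (7−8)(7−6)(7−10)(7−5) = (−1)·1·(−3)·2 = 6 ≡ 6, so v_5 = 6^{−1} = 2 (mod 11).
  v = [10, 4, 10, 7, 2].
Step 2: syndromes of r = [2, 8, 7, 5, 5] (all sums mod 11).
  S_0 = Σ v_i r_i = 10·2 + 4·8 + 10·7 + 7·5 + 2·5 = 167 ≡ 2.
  S_1 = Σ v_i α_i r_i = 10·8·2 + 4·6·8 + 10·10·7 + 7·5·5 + 2·7·5 = 1297 ≡ 10.
  α_i^2 mod 11 = [9, 3, 1, 3, 5].
  S_2 = Σ v_i α_i^2 r_i = 10·9·2 + 4·3·8 + 10·1·7 + 7·3·5 + 2·5·5 = 501 ≡ 6.
  S = (2, 10, 6) ≠ 0, so r is not a codeword (an error is present).
Step 3: locate the error. For a single error e at position i, S_ℓ = v_i·e·α_i^ℓ, so α_err = S_1/S_0.
  S_0^{−1} = 2^{−1} = 6 (mod 11), so α_err = 10·6 = 60 ≡ 5 = α_4. Error position i = 4.
  Consistency check: S_2/S_1 = 6·10 = 60 ≡ 5 = α_err ✓ (single-error assumption holds).
Step 4: error magnitude e = S_0/v_4 = S_0·∏_{j≠4}(α_4 − α_j) = 2·8 = 16 ≡ 5 (mod 11).
Step 5: correct position 4: c_4 = r_4 − e = 5 − 5 ≡ 0 (mod 11). Hence c = [2, 8, 7, 0, 5].
  Check: interpolating c through the α_i gives m(x) = 4 + 8·x (degree < 2) with m(α_i) = c_i for every i, so c is indeed a codeword.


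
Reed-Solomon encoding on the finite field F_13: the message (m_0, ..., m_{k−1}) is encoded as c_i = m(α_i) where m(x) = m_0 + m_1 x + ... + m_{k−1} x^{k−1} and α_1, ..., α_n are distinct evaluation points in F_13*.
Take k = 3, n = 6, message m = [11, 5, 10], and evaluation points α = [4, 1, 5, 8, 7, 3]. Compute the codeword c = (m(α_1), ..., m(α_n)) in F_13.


c = [9, 0, 0, 2, 3, 12]

Message polynomial: m(x) = 11 + 5·x + 10·x^2 (mod 13).
For each evaluation point α_i, compute m(α_i) mod 13:
  α_1 = 4: Horner steps 10 → 6 → 9, so m(4) = 9.
  α_2 = 1: Horner steps 10 → 2 → 0, so m(1) = 0.
  α_3 = 5: Horner steps 10 → 3 → 0, so m(5) = 0.
  α_4 = 8: Horner steps 10 → 7 → 2, so m(8) = 2.
  α_5 = 7: Horner steps 10 → 10 → 3, so m(7) = 3.
  α_6 = 3: Horner steps 10 → 9 → 12, so m(3) = 12.
Codeword c = [9, 0, 0, 2, 3, 12] ∈ F_13^6.


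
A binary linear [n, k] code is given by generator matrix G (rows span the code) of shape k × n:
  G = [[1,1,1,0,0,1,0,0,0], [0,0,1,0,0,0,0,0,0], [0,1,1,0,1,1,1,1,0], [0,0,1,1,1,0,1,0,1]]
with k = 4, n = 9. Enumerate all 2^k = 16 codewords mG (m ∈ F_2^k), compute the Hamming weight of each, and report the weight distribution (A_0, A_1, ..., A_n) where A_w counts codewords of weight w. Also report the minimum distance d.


Weight distribution: A_0 = 1, A_1 = 1, A_3 = 1, A_4 = 4, A_5 = 5, A_6 = 2, A_7 = 1, A_8 = 1. Minimum distance d = 1.

Enumerate all 2^4 = 16 messages m ∈ F_2^4.
For each, compute codeword c = mG in F_2^9, then tally its weight.
  m = 0000 → c = 000000000, weight = 0.
  m = 1000 → c = 111001000, weight = 4.
  m = 0100 → c = 001000000, weight = 1.
  m = 1100 → c = 110001000, weight = 3.
  m = 0010 → c = 011011110, weight = 6.
  m = 1010 → c = 100010110, weight = 4.
  m = 0110 → c = 010011110, weight = 5.
  m = 1110 → c = 101010110, weight = 5.
  m = 0001 → c = 001110101, weight = 5.
  m = 1001 → c = 110111101, weight = 7.
  m = 0101 → c = 000110101, weight = 4.
  m = 1101 → c = 111111101, weight = 8.
  m = 0011 → c = 010101011, weight = 5.
  m = 1011 → c = 101100011, weight = 5.
  m = 0111 → c = 011101011, weight = 6.
  m = 1111 → c = 100100011, weight = 4.
Tally weights:
  weight 0: 1 codewords.
  weight 1: 1 codewords.
  weight 3: 1 codewords.
  weight 4: 4 codewords.
  weight 5: 5 codewords.
  weight 6: 2 codewords.
  weight 7: 1 codewords.
  weight 8: 1 codewords.
Minimum distance d = smallest w > 0 with A_w > 0 = 1.
Sanity: Σ A_w = 16 = 2^4 = 16 ✓.


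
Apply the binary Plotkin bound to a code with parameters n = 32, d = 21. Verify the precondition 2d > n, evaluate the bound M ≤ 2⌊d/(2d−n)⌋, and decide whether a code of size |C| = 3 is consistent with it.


Plotkin bound M ≤ 4; given |C| = 3 ≤ bound (satisfied).

Check applicability: 2d = 42, n = 32.
2d − n = 10 > 0, so Plotkin applies.
Compute d/(2d−n) = 21/10 ≈ 2.1000.
⌊d/(2d−n)⌋ = 2.
Plotkin bound: M ≤ 2·2 = 4.
Given |C| = 3, check: satisfied.
This |C| is below the Plotkin bound.


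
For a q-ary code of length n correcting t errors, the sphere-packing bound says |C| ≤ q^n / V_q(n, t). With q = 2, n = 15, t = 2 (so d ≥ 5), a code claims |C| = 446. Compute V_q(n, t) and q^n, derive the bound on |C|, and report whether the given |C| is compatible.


V_q(n, t) = 121, q^n = 32768, Hamming bound = 270, |C| = 446 > bound (violated).

Step 1: Compute V_q(n, t) = Σ_{j=0}^2 C(n, j) (q−1)^j.
  j = 0: C(15,0)·(1)^0 = 1·1 = 1.
  j = 1: C(15,1)·(1)^1 = 15·1 = 15.
  j = 2: C(15,2)·(1)^2 = 105·1 = 105.
  V_q(n, t) = 1 + 15 + 105 = 121.
Step 2: q^n = 2^15 = 32768.
Step 3: Hamming bound ⌊q^n / V_q(n,t)⌋ = ⌊32768/121⌋ = 270.
Step 4: Compare |C| = 446 to 270: violated.
The claimed |C| lies above the Hamming bound, so no 2-ary code of length 15 with d ≥ 5 can have 446 codewords.


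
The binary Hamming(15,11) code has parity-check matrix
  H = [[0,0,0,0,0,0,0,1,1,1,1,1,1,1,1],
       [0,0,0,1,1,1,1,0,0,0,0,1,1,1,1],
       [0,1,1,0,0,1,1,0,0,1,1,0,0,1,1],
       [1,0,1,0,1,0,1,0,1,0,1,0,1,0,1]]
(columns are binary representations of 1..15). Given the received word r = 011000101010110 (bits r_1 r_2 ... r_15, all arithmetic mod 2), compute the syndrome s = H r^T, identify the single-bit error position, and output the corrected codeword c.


s = (0, 1, 1, 1)^T, error position = 7, corrected codeword c = 011000001010110

Compute s = H r^T mod 2 one row at a time:
  s_1 = 0 + 1 + 0 + 1 + 0 + 1 + 1 + 0 = 4 ≡ 0 (mod 2).
  s_2 = 0 + 0 + 0 + 1 + 0 + 1 + 1 + 0 = 3 ≡ 1 (mod 2).
  s_3 = 1 + 1 + 0 + 1 + 0 + 1 + 1 + 0 = 5 ≡ 1 (mod 2).
  s_4 = 0 + 1 + 0 + 1 + 1 + 1 + 1 + 0 = 5 ≡ 1 (mod 2).
s = (0, 1, 1, 1)^T — this equals column 7 of H (binary 0111), so error is at position 7.
Correct: flip bit 7 of r = 011000101010110 to get c = 011000001010110.


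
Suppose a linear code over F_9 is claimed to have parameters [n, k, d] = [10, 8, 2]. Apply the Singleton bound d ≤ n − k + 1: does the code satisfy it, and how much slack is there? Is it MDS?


Singleton RHS = n − k + 1 = 3, slack = 1, bound satisfied, not MDS.

Singleton bound: d ≤ n − k + 1.
Here n = 10, k = 8, so n − k + 1 = 3.
Given d = 2, check d ≤ 3: YES.
Slack = (n − k + 1) − d = 1.
The code is NOT MDS (slack = 1 > 0).
Description: the claimed parameters are [10, 8, 2]_9; such a code would be non-MDS.


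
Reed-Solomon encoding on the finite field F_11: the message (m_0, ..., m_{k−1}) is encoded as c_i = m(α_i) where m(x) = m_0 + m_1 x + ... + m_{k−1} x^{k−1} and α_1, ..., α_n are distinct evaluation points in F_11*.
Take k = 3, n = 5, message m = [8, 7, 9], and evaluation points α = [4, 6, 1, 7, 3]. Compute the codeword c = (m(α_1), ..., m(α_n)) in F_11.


c = [4, 0, 2, 3, 0]

Message polynomial: m(x) = 8 + 7·x + 9·x^2 (mod 11).
For each evaluation point α_i, compute m(α_i) mod 11:
  α_1 = 4: Horner steps 9 → 10 → 4, so m(4) = 4.
  α_2 = 6: Horner steps 9 → 6 → 0, so m(6) = 0.
  α_3 = 1: Horner steps 9 → 5 → 2, so m(1) = 2.
  α_4 = 7: Horner steps 9 → 4 → 3, so m(7) = 3.
  α_5 = 3: Horner steps 9 → 1 → 0, so m(3) = 0.
Codeword c = [4, 0, 2, 3, 0] ∈ F_11^5.


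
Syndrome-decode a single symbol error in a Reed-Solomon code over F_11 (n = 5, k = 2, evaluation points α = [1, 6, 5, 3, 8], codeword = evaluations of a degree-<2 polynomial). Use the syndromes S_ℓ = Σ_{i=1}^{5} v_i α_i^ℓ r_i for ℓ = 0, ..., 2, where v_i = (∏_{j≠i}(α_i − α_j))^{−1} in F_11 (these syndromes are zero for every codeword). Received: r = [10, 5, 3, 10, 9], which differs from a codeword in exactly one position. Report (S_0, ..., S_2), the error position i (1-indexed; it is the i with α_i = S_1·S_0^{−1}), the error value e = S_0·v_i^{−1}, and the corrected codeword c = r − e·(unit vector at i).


S = (3, 3, 3), error at position 1, error magnitude e = 4, c = [6, 5, 3, 10, 9].

Step 1: column multipliers v_i = (∏_{j≠i}(α_i − α_j))^{−1} mod 11.
  i = 1 (α = 1): (1−6)(1−5)(1−3)(1−8) = (−5)·(−4)·(−2)·(−7) = 280 ≡ 5, so v_1 = 5^{−1} = 9 (mod 11).
  i = 2 (α = 6): (6−1)(6−5)(6−3)(6−8) = 5·1·3·(−2) = −30 ≡ 3, so v_2 = 3^{−1} = 4 (mod 11).
  i = 3 (α = 5): (5−1)(5−6)(5−3)(5−8) = 4·(−1)·2·(−3) = 24 ≡ 2, so v_3 = 2^{−1} = 6 (mod 11).
  i = 4 (α = 3): (3−1)(3−6)(3−5)(3−8) = 2·(−3)·(−2)·(−5) = −60 ≡ 6, so v_4 = 6^{−1} = 2 (mod 11).
  i = 5 (α = 8): (8−1)(8−6)(8−5)(8−3) = 7·2·3·5 = 210 ≡ 1, so v_5 = 1^{−1} = 1 (mod 11).
  v = [9, 4, 6, 2, 1].
Step 2: syndromes of r = [10, 5, 3, 10, 9] (all sums mod 11).
  S_0 = Σ v_i r_i = 9·10 + 4·5 + 6·3 + 2·10 + 1·9 = 157 ≡ 3.
  S_1 = Σ v_i α_i r_i = 9·1·10 + 4·6·5 + 6·5·3 + 2·3·10 + 1·8·9 = 432 ≡ 3.
  α_i^2 mod 11 = [1, 3, 3, 9, 9].
  S_2 = Σ v_i α_i^2 r_i = 9·1·10 + 4·3·5 + 6·3·3 + 2·9·10 + 1·9·9 = 465 ≡ 3.
  S = (3, 3, 3) ≠ 0, so r is not a codeword (an error is present).
Step 3: locate the error. For a single error e at position i, S_ℓ = v_i·e·α_i^ℓ, so α_err = S_1/S_0.
  S_0^{−1} = 3^{−1} = 4 (mod 11), so α_err = 3·4 = 12 ≡ 1 = α_1. Error position i = 1.
  Consistency check: S_2/S_1 = 3·4 = 12 ≡ 1 = α_err ✓ (single-error assumption holds).
Step 4: error magnitude e = S_0/v_1 = S_0·∏_{j≠1}(α_1 − α_j) = 3·5 = 15 ≡ 4 (mod 11).
Step 5: correct position 1: c_1 = r_1 − e = 10 − 4 ≡ 6 (mod 11). Hence c = [6, 5, 3, 10, 9].
  Check: interpolating c through the α_i gives m(x) = 4 + 2·x (degree < 2) with m(α_i) = c_i for every i, so c is indeed a codeword.


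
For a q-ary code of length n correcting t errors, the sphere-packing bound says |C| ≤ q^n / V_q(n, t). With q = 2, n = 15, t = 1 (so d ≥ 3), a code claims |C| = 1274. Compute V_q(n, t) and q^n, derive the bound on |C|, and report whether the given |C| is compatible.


V_q(n, t) = 16, q^n = 32768, Hamming bound = 2048, |C| = 1274 ≤ bound (satisfied).

Step 1: Compute V_q(n, t) = Σ_{j=0}^1 C(n, j) (q−1)^j.
  j = 0: C(15,0)·(1)^0 = 1·1 = 1.
  j = 1: C(15,1)·(1)^1 = 15·1 = 15.
  V_q(n, t) = 1 + 15 = 16.
Step 2: q^n = 2^15 = 32768.
Step 3: Hamming bound ⌊q^n / V_q(n,t)⌋ = ⌊32768/16⌋ = 2048.
Step 4: Compare |C| = 1274 to 2048: satisfied.
The claimed |C| lies below the Hamming bound.


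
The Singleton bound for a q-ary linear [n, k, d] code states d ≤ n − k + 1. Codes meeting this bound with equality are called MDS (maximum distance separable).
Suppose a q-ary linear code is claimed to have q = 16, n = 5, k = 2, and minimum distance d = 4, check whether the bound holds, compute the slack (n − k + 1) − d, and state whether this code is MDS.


Singleton RHS = n − k + 1 = 4, slack = 0, bound satisfied, MDS.

Singleton bound: d ≤ n − k + 1.
Here n = 5, k = 2, so n − k + 1 = 4.
Given d = 4, check d ≤ 4: YES.
Slack = (n − k + 1) − d = 0.
The code is MDS (slack = 0).
Description: the claimed parameters are [5, 2, 4]_16; such a code would be MDS (meets Singleton bound).


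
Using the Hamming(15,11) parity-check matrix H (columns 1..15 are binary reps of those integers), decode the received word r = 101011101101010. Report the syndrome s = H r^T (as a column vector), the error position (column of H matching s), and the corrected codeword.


s = (0, 1, 1, 1)^T, error position = 7, corrected codeword c = 101011001101010

Compute s = H r^T mod 2 one row at a time:
  s_1 = 0 + 1 + 1 + 0 + 1 + 0 + 1 + 0 = 4 ≡ 0 (mod 2).
  s_2 = 0 + 1 + 1 + 1 + 1 + 0 + 1 + 0 = 5 ≡ 1 (mod 2).
  s_3 = 0 + 1 + 1 + 1 + 1 + 0 + 1 + 0 = 5 ≡ 1 (mod 2).
  s_4 = 1 + 1 + 1 + 1 + 1 + 0 + 0 + 0 = 5 ≡ 1 (mod 2).
s = (0, 1, 1, 1)^T — this equals column 7 of H (binary 0111), so error is at position 7.
Correct: flip bit 7 of r = 101011101101010 to get c = 101011001101010.


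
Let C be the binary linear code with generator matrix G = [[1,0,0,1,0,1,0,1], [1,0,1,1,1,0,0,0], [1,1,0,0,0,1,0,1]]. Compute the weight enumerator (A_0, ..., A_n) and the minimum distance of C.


Weight distribution: A_0 = 1, A_2 = 1, A_4 = 5, A_6 = 1. Minimum distance d = 2.

Enumerate all 2^3 = 8 messages m ∈ F_2^3.
For each, compute codeword c = mG in F_2^8, then tally its weight.
  m = 000 → c = 00000000, weight = 0.
  m = 100 → c = 10010101, weight = 4.
  m = 010 → c = 10111000, weight = 4.
  m = 110 → c = 00101101, weight = 4.
  m = 001 → c = 11000101, weight = 4.
  m = 101 → c = 01010000, weight = 2.
  m = 011 → c = 01111101, weight = 6.
  m = 111 → c = 11101000, weight = 4.
Tally weights:
  weight 0: 1 codewords.
  weight 2: 1 codewords.
  weight 4: 5 codewords.
  weight 6: 1 codewords.
Minimum distance d = smallest w > 0 with A_w > 0 = 2.
Sanity: Σ A_w = 8 = 2^3 = 8 ✓.


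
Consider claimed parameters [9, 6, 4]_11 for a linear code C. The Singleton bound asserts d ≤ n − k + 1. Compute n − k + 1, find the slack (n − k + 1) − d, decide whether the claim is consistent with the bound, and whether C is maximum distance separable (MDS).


Singleton RHS = n − k + 1 = 4, slack = 0, bound satisfied, MDS.

Singleton bound: d ≤ n − k + 1.
Here n = 9, k = 6, so n − k + 1 = 4.
Given d = 4, check d ≤ 4: YES.
Slack = (n − k + 1) − d = 0.
The code is MDS (slack = 0).
Description: the claimed parameters are [9, 6, 4]_11; such a code would be MDS (meets Singleton bound).


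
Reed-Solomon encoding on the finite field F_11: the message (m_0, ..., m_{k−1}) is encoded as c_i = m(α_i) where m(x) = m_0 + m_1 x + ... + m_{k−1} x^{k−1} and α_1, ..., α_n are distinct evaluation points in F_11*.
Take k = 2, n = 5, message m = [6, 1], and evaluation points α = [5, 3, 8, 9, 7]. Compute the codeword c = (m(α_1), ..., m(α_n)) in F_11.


c = [0, 9, 3, 4, 2]

Message polynomial: m(x) = 6 + 1·x (mod 11).
For each evaluation point α_i, compute m(α_i) mod 11:
  α_1 = 5: Horner steps 1 → 0, so m(5) = 0.
  α_2 = 3: Horner steps 1 → 9, so m(3) = 9.
  α_3 = 8: Horner steps 1 → 3, so m(8) = 3.
  α_4 = 9: Horner steps 1 → 4, so m(9) = 4.
  α_5 = 7: Horner steps 1 → 2, so m(7) = 2.
Codeword c = [0, 9, 3, 4, 2] ∈ F_11^5.


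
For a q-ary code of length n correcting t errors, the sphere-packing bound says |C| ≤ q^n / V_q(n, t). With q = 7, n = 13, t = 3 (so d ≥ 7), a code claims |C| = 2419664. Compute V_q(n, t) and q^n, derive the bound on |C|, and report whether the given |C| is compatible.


V_q(n, t) = 64663, q^n = 96889010407, Hamming bound = 1498368, |C| = 2419664 > bound (violated).

Step 1: Compute V_q(n, t) = Σ_{j=0}^3 C(n, j) (q−1)^j.
  j = 0: C(13,0)·(6)^0 = 1·1 = 1.
  j = 1: C(13,1)·(6)^1 = 13·6 = 78.
  j = 2: C(13,2)·(6)^2 = 78·36 = 2808.
  j = 3: C(13,3)·(6)^3 = 286·216 = 61776.
  V_q(n, t) = 1 + 78 + 2808 + 61776 = 64663.
Step 2: q^n = 7^13 = 96889010407.
Step 3: Hamming bound ⌊q^n / V_q(n,t)⌋ = ⌊96889010407/64663⌋ = 1498368.
Step 4: Compare |C| = 2419664 to 1498368: violated.
The claimed |C| lies above the Hamming bound, so no 7-ary code of length 13 with d ≥ 7 can have 2419664 codewords.


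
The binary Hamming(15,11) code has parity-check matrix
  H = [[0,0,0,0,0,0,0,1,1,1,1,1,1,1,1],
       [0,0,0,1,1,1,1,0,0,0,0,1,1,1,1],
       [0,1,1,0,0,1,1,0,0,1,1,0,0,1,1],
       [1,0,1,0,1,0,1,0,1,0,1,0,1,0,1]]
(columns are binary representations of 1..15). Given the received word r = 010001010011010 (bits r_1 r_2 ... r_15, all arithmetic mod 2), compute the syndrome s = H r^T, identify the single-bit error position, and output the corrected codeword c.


s = (0, 1, 0, 1)^T, error position = 5, corrected codeword c = 010011010011010

Compute s = H r^T mod 2 one row at a time:
  s_1 = 1 + 0 + 0 + 1 + 1 + 0 + 1 + 0 = 4 ≡ 0 (mod 2).
  s_2 = 0 + 0 + 1 + 0 + 1 + 0 + 1 + 0 = 3 ≡ 1 (mod 2).
  s_3 = 1 + 0 + 1 + 0 + 0 + 1 + 1 + 0 = 4 ≡ 0 (mod 2).
  s_4 = 0 + 0 + 0 + 0 + 0 + 1 + 0 + 0 = 1 ≡ 1 (mod 2).
s = (0, 1, 0, 1)^T — this equals column 5 of H (binary 0101), so error is at position 5.
Correct: flip bit 5 of r = 010001010011010 to get c = 010011010011010.


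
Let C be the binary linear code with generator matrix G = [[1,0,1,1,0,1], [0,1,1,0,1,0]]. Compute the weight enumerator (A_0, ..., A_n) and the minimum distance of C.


Weight distribution: A_0 = 1, A_3 = 1, A_4 = 1, A_5 = 1. Minimum distance d = 3.

Enumerate all 2^2 = 4 messages m ∈ F_2^2.
For each, compute codeword c = mG in F_2^6, then tally its weight.
  m = 00 → c = 000000, weight = 0.
  m = 10 → c = 101101, weight = 4.
  m = 01 → c = 011010, weight = 3.
  m = 11 → c = 110111, weight = 5.
Tally weights:
  weight 0: 1 codewords.
  weight 3: 1 codewords.
  weight 4: 1 codewords.
  weight 5: 1 codewords.
Minimum distance d = smallest w > 0 with A_w > 0 = 3.
Sanity: Σ A_w = 4 = 2^2 = 4 ✓.


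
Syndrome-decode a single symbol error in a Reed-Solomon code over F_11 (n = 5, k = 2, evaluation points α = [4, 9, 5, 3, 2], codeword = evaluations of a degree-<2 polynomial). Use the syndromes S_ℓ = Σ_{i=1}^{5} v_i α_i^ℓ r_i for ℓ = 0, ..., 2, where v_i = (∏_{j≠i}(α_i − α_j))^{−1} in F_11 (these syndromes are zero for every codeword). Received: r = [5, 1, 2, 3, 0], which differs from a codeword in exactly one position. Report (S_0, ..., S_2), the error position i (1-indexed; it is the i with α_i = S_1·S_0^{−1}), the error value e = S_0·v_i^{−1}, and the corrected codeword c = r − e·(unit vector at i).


S = (5, 4, 1), error at position 4, error magnitude e = 6, c = [5, 1, 2, 8, 0].

Step 1: column multipliers v_i = (∏_{j≠i}(α_i − α_j))^{−1} mod 11.
  i = 1 (α = 4): (4−9)(4−5)(4−3)(4−2) = (−5)·(−1)·1·2 = 10 ≡ 10, so v_1 = 10^{−1} = 10 (mod 11).
  i = 2 (α = 9): (9−4)(9−5)(9−3)(9−2) = 5·4·6·7 = 840 ≡ 4, so v_2 = 4^{−1} = 3 (mod 11).
  i = 3 (α = 5): (5−4)(5−9)(5−3)(5−2) = 1·(−4)·2·3 = −24 ≡ 9, so v_3 = 9^{−1} = 5 (mod 11).
  i = 4 (α = 3): (3−4)(3−9)(3−5)(3−2) = (−1)·(−6)·(−2)·1 = −12 ≡ 10, so v_4 = 10^{−1} = 10 (mod 11).
  i = 5 (α = 2): (2−4)(2−9)(2−5)(2−3) = (−2)·(−7)·(−3)·(−1) = 42 ≡ 9, so v_5 = 9^{−1} = 5 (mod 11).
  v = [10, 3, 5, 10, 5].
Step 2: syndromes of r = [5, 1, 2, 3, 0] (all sums mod 11).
  S_0 = Σ v_i r_i = 10·5 + 3·1 + 5·2 + 10·3 + 5·0 = 93 ≡ 5.
  S_1 = Σ v_i α_i r_i = 10·4·5 + 3·9·1 + 5·5·2 + 10·3·3 + 5·2·0 = 367 ≡ 4.
  α_i^2 mod 11 = [5, 4, 3, 9, 4].
  S_2 = Σ v_i α_i^2 r_i = 10·5·5 + 3·4·1 + 5·3·2 + 10·9·3 + 5·4·0 = 562 ≡ 1.
  S = (5, 4, 1) ≠ 0, so r is not a codeword (an error is present).
Step 3: locate the error. For a single error e at position i, S_ℓ = v_i·e·α_i^ℓ, so α_err = S_1/S_0.
  S_0^{−1} = 5^{−1} = 9 (mod 11), so α_err = 4·9 = 36 ≡ 3 = α_4. Error position i = 4.
  Consistency check: S_2/S_1 = 1·3 = 3 ≡ 3 = α_err ✓ (single-error assumption holds).
Step 4: error magnitude e = S_0/v_4 = S_0·∏_{j≠4}(α_4 − α_j) = 5·10 = 50 ≡ 6 (mod 11).
Step 5: correct position 4: c_4 = r_4 − e = 3 − 6 ≡ 8 (mod 11). Hence c = [5, 1, 2, 8, 0].
  Check: interpolating c through the α_i gives m(x) = 6 + 8·x (degree < 2) with m(α_i) = c_i for every i, so c is indeed a codeword.


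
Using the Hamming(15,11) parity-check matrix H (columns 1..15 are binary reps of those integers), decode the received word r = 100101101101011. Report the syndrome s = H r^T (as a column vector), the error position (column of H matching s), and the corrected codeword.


s = (1, 0, 1, 0)^T, error position = 10, corrected codeword c = 100101101001011

Compute s = H r^T mod 2 one row at a time:
  s_1 = 0 + 1 + 1 + 0 + 1 + 0 + 1 + 1 = 5 ≡ 1 (mod 2).
  s_2 = 1 + 0 + 1 + 1 + 1 + 0 + 1 + 1 = 6 ≡ 0 (mod 2).
  s_3 = 0 + 0 + 1 + 1 + 1 + 0 + 1 + 1 = 5 ≡ 1 (mod 2).
  s_4 = 1 + 0 + 0 + 1 + 1 + 0 + 0 + 1 = 4 ≡ 0 (mod 2).
s = (1, 0, 1, 0)^T — this equals column 10 of H (binary 1010), so error is at position 10.
Correct: flip bit 10 of r = 100101101101011 to get c = 100101101001011.


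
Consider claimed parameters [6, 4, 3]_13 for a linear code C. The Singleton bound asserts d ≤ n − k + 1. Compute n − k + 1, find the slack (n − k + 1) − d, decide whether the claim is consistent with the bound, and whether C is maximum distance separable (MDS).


Singleton RHS = n − k + 1 = 3, slack = 0, bound satisfied, MDS.

Singleton bound: d ≤ n − k + 1.
Here n = 6, k = 4, so n − k + 1 = 3.
Given d = 3, check d ≤ 3: YES.
Slack = (n − k + 1) − d = 0.
The code is MDS (slack = 0).
Description: the claimed parameters are [6, 4, 3]_13; such a code would be MDS (meets Singleton bound).


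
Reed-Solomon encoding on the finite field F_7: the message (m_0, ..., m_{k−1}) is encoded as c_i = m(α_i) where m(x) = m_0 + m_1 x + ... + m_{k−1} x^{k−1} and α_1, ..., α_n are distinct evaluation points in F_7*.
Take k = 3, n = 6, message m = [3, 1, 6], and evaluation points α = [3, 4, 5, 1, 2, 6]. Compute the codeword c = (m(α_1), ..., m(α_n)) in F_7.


c = [4, 5, 4, 3, 1, 1]

Message polynomial: m(x) = 3 + 1·x + 6·x^2 (mod 7).
For each evaluation point α_i, compute m(α_i) mod 7:
  α_1 = 3: Horner steps 6 → 5 → 4, so m(3) = 4.
  α_2 = 4: Horner steps 6 → 4 → 5, so m(4) = 5.
  α_3 = 5: Horner steps 6 → 3 → 4, so m(5) = 4.
  α_4 = 1: Horner steps 6 → 0 → 3, so m(1) = 3.
  α_5 = 2: Horner steps 6 → 6 → 1, so m(2) = 1.
  α_6 = 6: Horner steps 6 → 2 → 1, so m(6) = 1.
Codeword c = [4, 5, 4, 3, 1, 1] ∈ F_7^6.


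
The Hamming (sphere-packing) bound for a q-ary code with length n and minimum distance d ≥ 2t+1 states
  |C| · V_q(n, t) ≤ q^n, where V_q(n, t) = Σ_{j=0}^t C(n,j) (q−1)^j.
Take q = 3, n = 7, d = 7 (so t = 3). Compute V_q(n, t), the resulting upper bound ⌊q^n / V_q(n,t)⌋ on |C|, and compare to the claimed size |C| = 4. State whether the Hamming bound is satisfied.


V_q(n, t) = 379, q^n = 2187, Hamming bound = 5, |C| = 4 ≤ bound (satisfied).

Step 1: Compute V_q(n, t) = Σ_{j=0}^3 C(n, j) (q−1)^j.
  j = 0: C(7,0)·(2)^0 = 1·1 = 1.
  j = 1: C(7,1)·(2)^1 = 7·2 = 14.
  j = 2: C(7,2)·(2)^2 = 21·4 = 84.
  j = 3: C(7,3)·(2)^3 = 35·8 = 280.
  V_q(n, t) = 1 + 14 + 84 + 280 = 379.
Step 2: q^n = 3^7 = 2187.
Step 3: Hamming bound ⌊q^n / V_q(n,t)⌋ = ⌊2187/379⌋ = 5.
Step 4: Compare |C| = 4 to 5: satisfied.
The claimed |C| lies below the Hamming bound.


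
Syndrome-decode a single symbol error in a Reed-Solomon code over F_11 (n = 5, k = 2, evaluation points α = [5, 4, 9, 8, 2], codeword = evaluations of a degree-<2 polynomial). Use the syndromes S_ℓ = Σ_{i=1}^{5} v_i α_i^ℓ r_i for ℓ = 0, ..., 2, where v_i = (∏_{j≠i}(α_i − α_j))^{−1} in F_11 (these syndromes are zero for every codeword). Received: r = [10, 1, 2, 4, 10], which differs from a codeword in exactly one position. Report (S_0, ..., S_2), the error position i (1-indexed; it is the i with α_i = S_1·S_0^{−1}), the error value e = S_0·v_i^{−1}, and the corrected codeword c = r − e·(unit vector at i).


S = (6, 1, 2), error at position 5, error magnitude e = 5, c = [10, 1, 2, 4, 5].

Step 1: column multipliers v_i = (∏_{j≠i}(α_i − α_j))^{−1} mod 11.
  i = 1 (α = 5): (5−4)(5−9)(5−8)(5−2) = 1·(−4)·(−3)·3 = 36 ≡ 3, so v_1 = 3^{−1} = 4 (mod 11).
  i = 2 (α = 4): (4−5)(4−9)(4−8)(4−2) = (−1)·(−5)·(−4)·2 = −40 ≡ 4, so v_2 = 4^{−1} = 3 (mod 11).
  i = 3 (α = 9): (9−5)(9−4)(9−8)(9−2) = 4·5·1·7 = 140 ≡ 8, so v_3 = 8^{−1} = 7 (mod 11).
  i = 4 (α = 8): (8−5)(8−4)(8−9)(8−2) = 3·4·(−1)·6 = −72 ≡ 5, so v_4 = 5^{−1} = 9 (mod 11).
  i = 5 (α = 2): (2−5)(2−4)(2−9)(2−8) = (−3)·(−2)·(−7)·(−6) = 252 ≡ 10, so v_5 = 10^{−1} = 10 (mod 11).
  v = [4, 3, 7, 9, 10].
Step 2: syndromes of r = [10, 1, 2, 4, 10] (all sums mod 11).
  S_0 = Σ v_i r_i = 4·10 + 3·1 + 7·2 + 9·4 + 10·10 = 193 ≡ 6.
  S_1 = Σ v_i α_i r_i = 4·5·10 + 3·4·1 + 7·9·2 + 9·8·4 + 10·2·10 = 826 ≡ 1.
  α_i^2 mod 11 = [3, 5, 4, 9, 4].
  S_2 = Σ v_i α_i^2 r_i = 4·3·10 + 3·5·1 + 7·4·2 + 9·9·4 + 10·4·10 = 915 ≡ 2.
  S = (6, 1, 2) ≠ 0, so r is not a codeword (an error is present).
Step 3: locate the error. For a single error e at position i, S_ℓ = v_i·e·α_i^ℓ, so α_err = S_1/S_0.
  S_0^{−1} = 6^{−1} = 2 (mod 11), so α_err = 1·2 = 2 ≡ 2 = α_5. Error position i = 5.
  Consistency check: S_2/S_1 = 2·1 = 2 ≡ 2 = α_err ✓ (single-error assumption holds).
Step 4: error magnitude e = S_0/v_5 = S_0·∏_{j≠5}(α_5 − α_j) = 6·10 = 60 ≡ 5 (mod 11).
Step 5: correct position 5: c_5 = r_5 − e = 10 − 5 ≡ 5 (mod 11). Hence c = [10, 1, 2, 4, 5].
  Check: interpolating c through the α_i gives m(x) = 9 + 9·x (degree < 2) with m(α_i) = c_i for every i, so c is indeed a codeword.


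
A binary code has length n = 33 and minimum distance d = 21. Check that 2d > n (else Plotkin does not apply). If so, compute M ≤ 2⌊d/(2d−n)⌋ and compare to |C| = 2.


Plotkin bound M ≤ 4; given |C| = 2 ≤ bound (satisfied).

Check applicability: 2d = 42, n = 33.
2d − n = 9 > 0, so Plotkin applies.
Compute d/(2d−n) = 21/9 ≈ 2.3333.
⌊d/(2d−n)⌋ = 2.
Plotkin bound: M ≤ 2·2 = 4.
Given |C| = 2, check: satisfied.
This |C| is below the Plotkin bound.


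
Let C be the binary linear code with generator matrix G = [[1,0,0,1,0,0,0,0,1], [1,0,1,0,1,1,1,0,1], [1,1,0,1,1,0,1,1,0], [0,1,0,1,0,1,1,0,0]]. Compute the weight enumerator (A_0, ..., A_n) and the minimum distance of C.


Weight distribution: A_0 = 1, A_3 = 2, A_4 = 3, A_5 = 6, A_6 = 4. Minimum distance d = 3.

Enumerate all 2^4 = 16 messages m ∈ F_2^4.
For each, compute codeword c = mG in F_2^9, then tally its weight.
  m = 0000 → c = 000000000, weight = 0.
  m = 1000 → c = 100100001, weight = 3.
  m = 0100 → c = 101011101, weight = 6.
  m = 1100 → c = 001111100, weight = 5.
  m = 0010 → c = 110110110, weight = 6.
  m = 1010 → c = 010010111, weight = 5.
  m = 0110 → c = 011101011, weight = 6.
  m = 1110 → c = 111001010, weight = 5.
  m = 0001 → c = 010101100, weight = 4.
  m = 1001 → c = 110001101, weight = 5.
  m = 0101 → c = 111110001, weight = 6.
  m = 1101 → c = 011010000, weight = 3.
  m = 0011 → c = 100011010, weight = 4.
  m = 1011 → c = 000111011, weight = 5.
  m = 0111 → c = 001000111, weight = 4.
  m = 1111 → c = 101100110, weight = 5.
Tally weights:
  weight 0: 1 codewords.
  weight 3: 2 codewords.
  weight 4: 3 codewords.
  weight 5: 6 codewords.
  weight 6: 4 codewords.
Minimum distance d = smallest w > 0 with A_w > 0 = 3.
Sanity: Σ A_w = 16 = 2^4 = 16 ✓.


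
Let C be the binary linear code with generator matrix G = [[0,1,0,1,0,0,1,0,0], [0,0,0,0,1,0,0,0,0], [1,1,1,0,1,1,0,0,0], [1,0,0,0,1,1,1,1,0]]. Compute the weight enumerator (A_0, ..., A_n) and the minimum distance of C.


Weight distribution: A_0 = 1, A_1 = 1, A_3 = 2, A_4 = 5, A_5 = 5, A_6 = 2. Minimum distance d = 1.

Enumerate all 2^4 = 16 messages m ∈ F_2^4.
For each, compute codeword c = mG in F_2^9, then tally its weight.
  m = 0000 → c = 000000000, weight = 0.
  m = 1000 → c = 010100100, weight = 3.
  m = 0100 → c = 000010000, weight = 1.
  m = 1100 → c = 010110100, weight = 4.
  m = 0010 → c = 111011000, weight = 5.
  m = 1010 → c = 101111100, weight = 6.
  m = 0110 → c = 111001000, weight = 4.
  m = 1110 → c = 101101100, weight = 5.
  m = 0001 → c = 100011110, weight = 5.
  m = 1001 → c = 110111010, weight = 6.
  m = 0101 → c = 100001110, weight = 4.
  m = 1101 → c = 110101010, weight = 5.
  m = 0011 → c = 011000110, weight = 4.
  m = 1011 → c = 001100010, weight = 3.
  m = 0111 → c = 011010110, weight = 5.
  m = 1111 → c = 001110010, weight = 4.
Tally weights:
  weight 0: 1 codewords.
  weight 1: 1 codewords.
  weight 3: 2 codewords.
  weight 4: 5 codewords.
  weight 5: 5 codewords.
  weight 6: 2 codewords.
Minimum distance d = smallest w > 0 with A_w > 0 = 1.
Sanity: Σ A_w = 16 = 2^4 = 16 ✓.


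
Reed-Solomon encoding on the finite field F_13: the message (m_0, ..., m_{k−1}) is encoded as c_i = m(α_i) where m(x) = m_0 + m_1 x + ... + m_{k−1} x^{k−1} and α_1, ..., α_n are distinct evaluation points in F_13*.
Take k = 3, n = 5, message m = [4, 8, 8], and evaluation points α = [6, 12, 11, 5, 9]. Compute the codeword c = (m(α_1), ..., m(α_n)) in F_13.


c = [2, 4, 7, 10, 9]

Message polynomial: m(x) = 4 + 8·x + 8·x^2 (mod 13).
For each evaluation point α_i, compute m(α_i) mod 13:
  α_1 = 6: Horner steps 8 → 4 → 2, so m(6) = 2.
  α_2 = 12: Horner steps 8 → 0 → 4, so m(12) = 4.
  α_3 = 11: Horner steps 8 → 5 → 7, so m(11) = 7.
  α_4 = 5: Horner steps 8 → 9 → 10, so m(5) = 10.
  α_5 = 9: Horner steps 8 → 2 → 9, so m(9) = 9.
Codeword c = [2, 4, 7, 10, 9] ∈ F_13^5.


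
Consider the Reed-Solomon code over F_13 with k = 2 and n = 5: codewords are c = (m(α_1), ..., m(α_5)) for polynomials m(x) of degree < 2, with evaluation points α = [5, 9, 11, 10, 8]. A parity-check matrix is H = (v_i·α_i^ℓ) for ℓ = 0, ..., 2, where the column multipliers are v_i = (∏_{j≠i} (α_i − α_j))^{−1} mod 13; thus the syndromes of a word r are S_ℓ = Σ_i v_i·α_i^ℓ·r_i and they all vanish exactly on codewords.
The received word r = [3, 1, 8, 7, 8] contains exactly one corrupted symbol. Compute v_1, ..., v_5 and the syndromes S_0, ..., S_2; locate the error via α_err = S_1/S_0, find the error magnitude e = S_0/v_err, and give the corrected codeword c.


S = (6, 1, 11), error at position 3, error magnitude e = 8, c = [3, 1, 0, 7, 8].

Step 1: column multipliers v_i = (∏_{j≠i}(α_i − α_j))^{−1} mod 13.
  i = 1 (α = 5): (5−9)(5−11)(5−10)(5−8) = (−4)·(−6)·(−5)·(−3) = 360 ≡ 9, so v_1 = 9^{−1} = 3 (mod 13).
  i = 2 (α = 9): (9−5)(9−11)(9−10)(9−8) = 4·(−2)·(−1)·1 = 8 ≡ 8, so v_2 = 8^{−1} = 5 (mod 13).
  i = 3 (α = 11): (11−5)(11−9)(11−10)(11−8) = 6·2·1·3 = 36 ≡ 10, so v_3 = 10^{−1} = 4 (mod 13).
  i = 4 (α = 10): (10−5)(10−9)(10−11)(10−8) = 5·1·(−1)·2 = −10 ≡ 3, so v_4 = 3^{−1} = 9 (mod 13).
  i = 5 (α = 8): (8−5)(8−9)(8−11)(8−10) = 3·(−1)·(−3)·(−2) = −18 ≡ 8, so v_5 = 8^{−1} = 5 (mod 13).
  v = [3, 5, 4, 9, 5].
Step 2: syndromes of r = [3, 1, 8, 7, 8] (all sums mod 13).
  S_0 = Σ v_i r_i = 3·3 + 5·1 + 4·8 + 9·7 + 5·8 = 149 ≡ 6.
  S_1 = Σ v_i α_i r_i = 3·5·3 + 5·9·1 + 4·11·8 + 9·10·7 + 5·8·8 = 1392 ≡ 1.
  α_i^2 mod 13 = [12, 3, 4, 9, 12].
  S_2 = Σ v_i α_i^2 r_i = 3·12·3 + 5·3·1 + 4·4·8 + 9·9·7 + 5·12·8 = 1298 ≡ 11.
  S = (6, 1, 11) ≠ 0, so r is not a codeword (an error is present).
Step 3: locate the error. For a single error e at position i, S_ℓ = v_i·e·α_i^ℓ, so α_err = S_1/S_0.
  S_0^{−1} = 6^{−1} = 11 (mod 13), so α_err = 1·11 = 11 ≡ 11 = α_3. Error position i = 3.
  Consistency check: S_2/S_1 = 11·1 = 11 ≡ 11 = α_err ✓ (single-error assumption holds).
Step 4: error magnitude e = S_0/v_3 = S_0·∏_{j≠3}(α_3 − α_j) = 6·10 = 60 ≡ 8 (mod 13).
Step 5: correct position 3: c_3 = r_3 − e = 8 − 8 ≡ 0 (mod 13). Hence c = [3, 1, 0, 7, 8].
  Check: interpolating c through the α_i gives m(x) = 12 + 6·x (degree < 2) with m(α_i) = c_i for every i, so c is indeed a codeword.


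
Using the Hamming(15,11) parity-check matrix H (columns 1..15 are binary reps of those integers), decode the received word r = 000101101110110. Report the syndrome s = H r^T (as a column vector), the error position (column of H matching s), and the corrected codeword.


s = (1, 1, 1, 0)^T, error position = 14, corrected codeword c = 000101101110100

Compute s = H r^T mod 2 one row at a time:
  s_1 = 0 + 1 + 1 + 1 + 0 + 1 + 1 + 0 = 5 ≡ 1 (mod 2).
  s_2 = 1 + 0 + 1 + 1 + 0 + 1 + 1 + 0 = 5 ≡ 1 (mod 2).
  s_3 = 0 + 0 + 1 + 1 + 1 + 1 + 1 + 0 = 5 ≡ 1 (mod 2).
  s_4 = 0 + 0 + 0 + 1 + 1 + 1 + 1 + 0 = 4 ≡ 0 (mod 2).
s = (1, 1, 1, 0)^T — this equals column 14 of H (binary 1110), so error is at position 14.
Correct: flip bit 14 of r = 000101101110110 to get c = 000101101110100.


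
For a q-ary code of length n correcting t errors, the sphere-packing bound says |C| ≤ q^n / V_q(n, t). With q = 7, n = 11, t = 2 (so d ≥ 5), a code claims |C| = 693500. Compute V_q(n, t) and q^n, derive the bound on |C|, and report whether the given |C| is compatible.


V_q(n, t) = 2047, q^n = 1977326743, Hamming bound = 965963, |C| = 693500 ≤ bound (satisfied).

Step 1: Compute V_q(n, t) = Σ_{j=0}^2 C(n, j) (q−1)^j.
  j = 0: C(11,0)·(6)^0 = 1·1 = 1.
  j = 1: C(11,1)·(6)^1 = 11·6 = 66.
  j = 2: C(11,2)·(6)^2 = 55·36 = 1980.
  V_q(n, t) = 1 + 66 + 1980 = 2047.
Step 2: q^n = 7^11 = 1977326743.
Step 3: Hamming bound ⌊q^n / V_q(n,t)⌋ = ⌊1977326743/2047⌋ = 965963.
Step 4: Compare |C| = 693500 to 965963: satisfied.
The claimed |C| lies below the Hamming bound.


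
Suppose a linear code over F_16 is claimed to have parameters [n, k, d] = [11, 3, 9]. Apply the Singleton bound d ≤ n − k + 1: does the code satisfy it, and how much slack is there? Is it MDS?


Singleton RHS = n − k + 1 = 9, slack = 0, bound satisfied, MDS.

Singleton bound: d ≤ n − k + 1.
Here n = 11, k = 3, so n − k + 1 = 9.
Given d = 9, check d ≤ 9: YES.
Slack = (n − k + 1) − d = 0.
The code is MDS (slack = 0).
Description: the claimed parameters are [11, 3, 9]_16; such a code would be MDS (meets Singleton bound).


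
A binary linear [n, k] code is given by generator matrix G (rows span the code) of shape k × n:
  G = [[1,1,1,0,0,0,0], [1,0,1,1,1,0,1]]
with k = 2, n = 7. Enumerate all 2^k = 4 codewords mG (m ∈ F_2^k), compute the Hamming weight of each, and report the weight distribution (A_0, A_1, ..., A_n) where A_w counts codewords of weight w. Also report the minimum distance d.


Weight distribution: A_0 = 1, A_3 = 1, A_4 = 1, A_5 = 1. Minimum distance d = 3.

Enumerate all 2^2 = 4 messages m ∈ F_2^2.
For each, compute codeword c = mG in F_2^7, then tally its weight.
  m = 00 → c = 0000000, weight = 0.
  m = 10 → c = 1110000, weight = 3.
  m = 01 → c = 1011101, weight = 5.
  m = 11 → c = 0101101, weight = 4.
Tally weights:
  weight 0: 1 codewords.
  weight 3: 1 codewords.
  weight 4: 1 codewords.
  weight 5: 1 codewords.
Minimum distance d = smallest w > 0 with A_w > 0 = 3.
Sanity: Σ A_w = 4 = 2^2 = 4 ✓.
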